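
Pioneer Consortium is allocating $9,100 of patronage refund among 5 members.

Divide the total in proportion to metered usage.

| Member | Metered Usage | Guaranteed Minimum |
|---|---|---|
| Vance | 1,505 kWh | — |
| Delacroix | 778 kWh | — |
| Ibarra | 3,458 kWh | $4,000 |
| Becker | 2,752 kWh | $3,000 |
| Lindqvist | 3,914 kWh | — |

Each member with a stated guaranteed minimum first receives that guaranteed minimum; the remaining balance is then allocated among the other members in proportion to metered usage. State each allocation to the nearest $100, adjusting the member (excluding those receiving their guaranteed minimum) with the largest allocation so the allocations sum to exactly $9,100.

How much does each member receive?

Minimums first: Ibarra $4,000; Becker $3,000. Remaining pool $2,100.
Remaining pool split over remaining metered usage 6,197: Vance 510.00 → $500; Delacroix 263.64 → $300; Lindqvist 1,326.35 → $1,300.

Vance: $500; Delacroix: $300; Ibarra: $4,000; Becker: $3,000; Lindqvist: $1,300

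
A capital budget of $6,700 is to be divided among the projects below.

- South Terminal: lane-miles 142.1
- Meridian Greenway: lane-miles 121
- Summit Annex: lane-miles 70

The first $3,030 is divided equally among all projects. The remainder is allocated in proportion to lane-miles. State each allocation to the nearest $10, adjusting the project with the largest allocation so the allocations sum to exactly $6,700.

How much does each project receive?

$3,030 shared equally gives $1,010 per project.
Remainder $3,670 by lane-miles (total 333.1): South Terminal 1,565.62 → $1,570; Meridian Greenway 1,333.14 → $1,330; Summit Annex 771.24 → $770.
Totals: South Terminal $1,010 + $1,570 = $2,580; Meridian Greenway $1,010 + $1,330 = $2,340; Summit Annex $1,010 + $770 = $1,780.

South Terminal: $2,580; Meridian Greenway: $2,340; Summit Annex: $1,780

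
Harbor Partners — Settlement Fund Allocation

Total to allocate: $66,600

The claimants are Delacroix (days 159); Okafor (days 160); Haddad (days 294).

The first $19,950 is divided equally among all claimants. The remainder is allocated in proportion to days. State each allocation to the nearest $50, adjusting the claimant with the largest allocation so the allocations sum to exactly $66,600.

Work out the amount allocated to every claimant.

Delacroix: $18,750 | Okafor: $18,850 | Haddad: $29,000

Equal tier: $19,950 ÷ 3 = $6,650 apiece.
Remainder $46,650 by days (total 613): Delacroix 12,100.08 → $12,100; Okafor 12,176.18 → $12,200; Haddad 22,373.74 → $22,350.
Totals: Delacroix $6,650 + $12,100 = $18,750; Okafor $6,650 + $12,200 = $18,850; Haddad $6,650 + $22,350 = $29,000.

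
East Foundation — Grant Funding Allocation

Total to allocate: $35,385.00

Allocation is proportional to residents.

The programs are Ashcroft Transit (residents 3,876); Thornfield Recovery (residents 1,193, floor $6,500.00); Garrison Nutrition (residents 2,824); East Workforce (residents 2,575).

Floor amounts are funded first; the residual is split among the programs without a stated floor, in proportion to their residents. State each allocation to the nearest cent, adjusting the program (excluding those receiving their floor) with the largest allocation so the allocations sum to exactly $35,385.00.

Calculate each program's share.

Fund the minimums — Thornfield Recovery $6,500.00. Residual $28,885.00.
Residual split over remaining residents 9,275: Ashcroft Transit 12,070.9714 → $12,070.97; Garrison Nutrition 8,794.7429 → $8,794.74; East Workforce 8,019.2857 → $8,019.29.

Ashcroft Transit: $12,070.97; Thornfield Recovery: $6,500.00; Garrison Nutrition: $8,794.74; East Workforce: $8,019.29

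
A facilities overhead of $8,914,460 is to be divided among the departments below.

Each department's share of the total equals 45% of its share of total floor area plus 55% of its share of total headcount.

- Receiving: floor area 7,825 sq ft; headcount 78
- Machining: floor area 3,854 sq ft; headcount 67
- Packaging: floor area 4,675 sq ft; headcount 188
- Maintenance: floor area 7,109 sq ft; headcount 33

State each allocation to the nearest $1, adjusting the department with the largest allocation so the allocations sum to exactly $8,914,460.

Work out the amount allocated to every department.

Floor area total 23,463; headcount total 366.
Blended shares (45% floor area + 55% headcount): Receiving 0.2673; Machining 0.1746; Packaging 0.3722; Maintenance 0.1859.
Unrounded shares: Receiving 2,382,744.51; Machining 1,556,459.72; Packaging 3,317,749.03; Maintenance 1,657,506.74.
At nearest $1: Receiving $2,382,745; Machining $1,556,460; Packaging $3,317,749; Maintenance $1,657,507. Sum = $8,914,461.
Difference $8,914,460 − $8,914,461 = −$1 applied to largest allocation (Packaging): Packaging becomes $3,317,748.

Receiving: $2,382,745; Machining: $1,556,460; Packaging: $3,317,748; Maintenance: $1,657,507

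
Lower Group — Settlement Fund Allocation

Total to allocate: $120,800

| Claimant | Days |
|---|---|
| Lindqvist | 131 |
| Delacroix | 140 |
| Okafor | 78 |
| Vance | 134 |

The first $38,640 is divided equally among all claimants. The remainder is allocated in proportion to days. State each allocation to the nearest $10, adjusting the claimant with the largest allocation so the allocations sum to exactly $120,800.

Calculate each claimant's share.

Lindqvist: $31,940; Delacroix: $33,480; Okafor: $22,930; Vance: $32,450

First tranche $38,640 split equally: $9,660 each.
Remainder $82,160 by days (total 483): Lindqvist 22,283.56 → $22,280; Delacroix 23,814.49 → $23,810; Okafor 13,268.07 → $13,270; Vance 22,793.87 → $22,790.
Rounding difference +$10 on remainder applied to Delacroix.
Totals: Lindqvist $9,660 + $22,280 = $31,940; Delacroix $9,660 + $23,820 = $33,480; Okafor $9,660 + $13,270 = $22,930; Vance $9,660 + $22,790 = $32,450.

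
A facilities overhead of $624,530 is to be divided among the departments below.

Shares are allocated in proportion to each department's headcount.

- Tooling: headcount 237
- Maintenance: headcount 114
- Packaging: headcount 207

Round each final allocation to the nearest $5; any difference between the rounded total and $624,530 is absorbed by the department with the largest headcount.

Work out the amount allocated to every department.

Tooling: $265,260 · Maintenance: $127,590 · Packaging: $231,680

Total headcount = 237 + 114 + 207 = 558.
Pro-rata amounts: Tooling 265,257.37; Maintenance 127,592.15; Packaging 231,680.48.
Rounded to nearest $5: Tooling $265,255; Maintenance $127,590; Packaging $231,680. Sum = $624,525.
Difference $624,530 − $624,525 = +$5 applied to largest headcount (Tooling): Tooling becomes $265,260.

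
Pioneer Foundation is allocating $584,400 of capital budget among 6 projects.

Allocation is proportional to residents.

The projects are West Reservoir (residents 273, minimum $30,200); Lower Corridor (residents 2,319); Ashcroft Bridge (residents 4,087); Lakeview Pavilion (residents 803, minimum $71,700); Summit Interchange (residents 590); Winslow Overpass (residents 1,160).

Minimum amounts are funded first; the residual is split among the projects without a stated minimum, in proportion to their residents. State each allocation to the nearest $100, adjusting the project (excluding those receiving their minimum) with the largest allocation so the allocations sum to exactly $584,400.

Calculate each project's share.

West Reservoir: $30,200 · Lower Corridor: $137,200 · Ashcroft Bridge: $241,800 · Lakeview Pavilion: $71,700 · Summit Interchange: $34,900 · Winslow Overpass: $68,600

Fund the minimums — West Reservoir $30,200; Lakeview Pavilion $71,700. Residual $482,500.
Residual split over remaining residents 8,156: Lower Corridor 137,189.49 → $137,200; Ashcroft Bridge 241,782.43 → $241,800; Summit Interchange 34,903.75 → $34,900; Winslow Overpass 68,624.33 → $68,600.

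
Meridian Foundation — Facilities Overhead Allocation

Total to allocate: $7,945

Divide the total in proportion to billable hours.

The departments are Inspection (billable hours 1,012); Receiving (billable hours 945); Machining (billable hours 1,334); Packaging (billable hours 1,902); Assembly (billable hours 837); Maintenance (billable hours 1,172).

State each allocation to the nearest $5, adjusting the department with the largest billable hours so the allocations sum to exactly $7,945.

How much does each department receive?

Total billable hours = 1,012 + 945 + 1,334 + 1,902 + 837 + 1,172 = 7,202.
Pro-rata amounts: Inspection 1,116.40; Receiving 1,042.49; Machining 1,471.62; Packaging 2,098.22; Assembly 923.35; Maintenance 1,292.91.
At nearest $5: Inspection $1,115; Receiving $1,040; Machining $1,470; Packaging $2,100; Assembly $925; Maintenance $1,295. Sum = $7,945.
Rounded total matches; no reconciliation needed.

Inspection: $1,115; Receiving: $1,040; Machining: $1,470; Packaging: $2,100; Assembly: $925; Maintenance: $1,295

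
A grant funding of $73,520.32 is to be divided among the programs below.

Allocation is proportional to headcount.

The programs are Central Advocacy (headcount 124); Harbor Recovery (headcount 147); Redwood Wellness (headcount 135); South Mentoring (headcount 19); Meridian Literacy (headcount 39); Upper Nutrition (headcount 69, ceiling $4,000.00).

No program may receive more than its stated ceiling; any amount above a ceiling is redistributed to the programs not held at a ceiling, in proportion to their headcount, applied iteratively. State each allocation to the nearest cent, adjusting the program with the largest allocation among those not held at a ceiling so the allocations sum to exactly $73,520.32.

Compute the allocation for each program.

Central Advocacy: $18,578.71; Harbor Recovery: $22,024.75; Redwood Wellness: $20,226.82; South Mentoring: $2,846.74; Meridian Literacy: $5,843.30; Upper Nutrition: $4,000.00

Headcount total: 533.
Pro-rata shares before constraints: Central Advocacy 17,104.1645; Harbor Recovery 20,276.7111; Redwood Wellness 18,621.4694; South Mentoring 2,620.7994; Meridian Literacy 5,379.5356; Upper Nutrition 9,517.6399.
Capped: Upper Nutrition ($4,000.00); balance $69,520.32 reallocated over remaining headcount 464.
Shares after redistribution: Central Advocacy 18,578.7062 → $18,578.71; Harbor Recovery 22,024.7566 → $22,024.76; Redwood Wellness 20,226.8172 → $20,226.82; South Mentoring 2,846.7372 → $2,846.74; Meridian Literacy 5,843.3028 → $5,843.30.
Rounding difference −$0.01 applied to Harbor Recovery → $22,024.75.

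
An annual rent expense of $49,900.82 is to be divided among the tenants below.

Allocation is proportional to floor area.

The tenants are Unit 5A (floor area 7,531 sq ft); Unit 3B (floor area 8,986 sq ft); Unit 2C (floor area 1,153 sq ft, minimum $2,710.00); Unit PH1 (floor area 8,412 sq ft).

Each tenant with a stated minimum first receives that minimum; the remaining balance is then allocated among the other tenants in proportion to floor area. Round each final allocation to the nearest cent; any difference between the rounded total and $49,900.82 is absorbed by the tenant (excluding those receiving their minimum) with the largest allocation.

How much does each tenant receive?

Unit 5A: $14,256.25 · Unit 3B: $17,010.58 · Unit 2C: $2,710.00 · Unit PH1: $15,923.99

Fund the minimums — Unit 2C $2,710.00. Remaining pool $47,190.82.
Remaining pool split over remaining floor area 24,929: Unit 5A 14,256.2504 → $14,256.25; Unit 3B 17,010.5784 → $17,010.58; Unit PH1 15,923.9912 → $15,923.99.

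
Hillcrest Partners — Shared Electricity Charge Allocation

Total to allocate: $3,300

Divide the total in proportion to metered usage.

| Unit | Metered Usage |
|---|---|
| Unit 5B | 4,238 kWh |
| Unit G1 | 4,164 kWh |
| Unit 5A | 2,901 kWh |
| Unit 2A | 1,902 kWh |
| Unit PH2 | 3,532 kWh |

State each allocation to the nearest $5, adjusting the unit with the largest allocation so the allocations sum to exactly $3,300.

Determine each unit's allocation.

Unit 5B: $840 | Unit G1: $820 | Unit 5A: $570 | Unit 2A: $375 | Unit PH2: $695

Total metered usage = 16,737.
Unrounded shares: Unit 5B 4,238/16,737 × $3,300 = 835.60; Unit G1 4,164/16,737 × $3,300 = 821.01; Unit 5A 2,901/16,737 × $3,300 = 571.98; Unit 2A 1,902/16,737 × $3,300 = 375.01; Unit PH2 3,532/16,737 × $3,300 = 696.40.
At nearest $5: Unit 5B $835; Unit G1 $820; Unit 5A $570; Unit 2A $375; Unit PH2 $695. Sum = $3,295.
Difference $3,300 − $3,295 = +$5 applied to largest allocation (Unit 5B): Unit 5B becomes $840.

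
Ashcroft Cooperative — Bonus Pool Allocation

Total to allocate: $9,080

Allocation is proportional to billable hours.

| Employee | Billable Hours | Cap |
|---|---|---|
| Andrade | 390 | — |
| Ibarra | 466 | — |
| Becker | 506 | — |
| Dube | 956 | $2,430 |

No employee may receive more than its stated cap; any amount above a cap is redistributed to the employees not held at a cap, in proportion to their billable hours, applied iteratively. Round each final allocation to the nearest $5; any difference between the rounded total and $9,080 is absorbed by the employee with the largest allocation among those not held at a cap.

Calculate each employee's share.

Andrade: $1,905 · Ibarra: $2,275 · Becker: $2,470 · Dube: $2,430

Billable hours total: 2,318.
Pro-rata shares before constraints: Andrade 1,527.70; Ibarra 1,825.40; Becker 1,982.09; Dube 3,744.81.
Capped: Dube ($2,430); balance $6,650 reallocated over remaining billable hours 1,362.
Redistributed shares: Andrade 1,904.19 → $1,905; Ibarra 2,275.26 → $2,275; Becker 2,470.56 → $2,470.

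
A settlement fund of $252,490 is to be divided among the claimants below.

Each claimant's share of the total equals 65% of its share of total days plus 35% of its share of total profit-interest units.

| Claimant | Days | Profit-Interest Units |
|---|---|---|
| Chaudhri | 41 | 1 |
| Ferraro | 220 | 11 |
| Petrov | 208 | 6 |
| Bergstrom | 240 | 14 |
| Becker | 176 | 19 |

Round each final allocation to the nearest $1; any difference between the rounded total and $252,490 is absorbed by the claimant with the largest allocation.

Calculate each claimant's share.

Chaudhri: $9,336; Ferraro: $59,858; Petrov: $48,969; Bergstrom: $68,766; Becker: $65,561

Totals — days 885, profit-interest units 51.
Combined weights (65% days + 35% profit-interest units): Chaudhri 0.0370; Ferraro 0.2371; Petrov 0.1939; Bergstrom 0.2723; Becker 0.2597.
Unrounded shares: Chaudhri 9,336.00; Ferraro 59,858.34; Petrov 48,969.13; Bergstrom 68,765.56; Becker 65,560.97.
At nearest $1: Chaudhri $9,336; Ferraro $59,858; Petrov $48,969; Bergstrom $68,766; Becker $65,561. Sum = $252,490.
No rounding difference to absorb.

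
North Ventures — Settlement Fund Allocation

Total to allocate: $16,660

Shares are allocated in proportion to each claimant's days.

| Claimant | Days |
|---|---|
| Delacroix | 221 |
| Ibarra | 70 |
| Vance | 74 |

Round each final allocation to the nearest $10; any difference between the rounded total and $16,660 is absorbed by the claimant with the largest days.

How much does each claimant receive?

Days total: 221 + 70 + 74 = 365.
Pro-rata amounts: Delacroix 10,087.29; Ibarra 3,195.07; Vance 3,377.64.
After rounding ($10): Delacroix $10,090; Ibarra $3,200; Vance $3,380. Sum = $16,670.
Difference $16,660 − $16,670 = −$10 applied to largest days (Delacroix): Delacroix becomes $10,080.

Delacroix: $10,080; Ibarra: $3,200; Vance: $3,380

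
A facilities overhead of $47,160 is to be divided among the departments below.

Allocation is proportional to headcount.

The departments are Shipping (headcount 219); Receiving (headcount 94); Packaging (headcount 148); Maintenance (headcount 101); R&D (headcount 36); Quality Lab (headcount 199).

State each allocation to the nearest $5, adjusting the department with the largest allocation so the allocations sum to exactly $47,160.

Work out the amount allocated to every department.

Combined headcount = 797.
Proportional shares: Shipping 219/797 × $47,160 = 12,958.64; Receiving 94/797 × $47,160 = 5,562.16; Packaging 148/797 × $47,160 = 8,757.44; Maintenance 101/797 × $47,160 = 5,976.36; R&D 36/797 × $47,160 = 2,130.19; Quality Lab 199/797 × $47,160 = 11,775.21.
At nearest $5: Shipping $12,960; Receiving $5,560; Packaging $8,755; Maintenance $5,975; R&D $2,130; Quality Lab $11,775. Sum = $47,155.
Difference $47,160 − $47,155 = +$5 applied to largest allocation (Shipping): Shipping becomes $12,965.

Shipping: $12,965; Receiving: $5,560; Packaging: $8,755; Maintenance: $5,975; R&D: $2,130; Quality Lab: $11,775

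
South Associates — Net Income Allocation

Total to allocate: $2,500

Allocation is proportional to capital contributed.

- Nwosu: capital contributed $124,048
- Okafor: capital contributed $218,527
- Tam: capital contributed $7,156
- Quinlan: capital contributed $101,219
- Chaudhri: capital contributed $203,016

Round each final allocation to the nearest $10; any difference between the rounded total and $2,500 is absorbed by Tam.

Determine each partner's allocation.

Nwosu: $470 · Okafor: $840 · Tam: $20 · Quinlan: $390 · Chaudhri: $780

Sum of capital contributed: 653,966.
Proportional shares: Nwosu 124,048/653,966 × $2,500 = 474.21; Okafor 218,527/653,966 × $2,500 = 835.39; Tam 7,156/653,966 × $2,500 = 27.36; Quinlan 101,219/653,966 × $2,500 = 386.94; Chaudhri 203,016/653,966 × $2,500 = 776.10.
After rounding ($10): Nwosu $470; Okafor $840; Tam $30; Quinlan $390; Chaudhri $780. Sum = $2,510.
Difference $2,500 − $2,510 = −$10 applied to Tam: Tam becomes $20.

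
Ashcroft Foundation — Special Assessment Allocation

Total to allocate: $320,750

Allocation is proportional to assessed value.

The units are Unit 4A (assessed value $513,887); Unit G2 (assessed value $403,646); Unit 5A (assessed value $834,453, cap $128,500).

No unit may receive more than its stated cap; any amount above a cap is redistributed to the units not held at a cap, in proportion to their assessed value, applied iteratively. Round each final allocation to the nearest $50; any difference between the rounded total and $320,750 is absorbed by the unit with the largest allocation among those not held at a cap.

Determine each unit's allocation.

Combined assessed value = 1,751,986.
Unconstrained shares: Unit 4A 94,081.38; Unit G2 73,898.68; Unit 5A 152,769.94.
Cap binds for Unit 5A ($128,500); balance $192,250 reallocated over remaining assessed value 917,533.
Shares after redistribution: Unit 4A 107,674.36 → $107,650; Unit G2 84,575.64 → $84,600.

Unit 4A: $107,650; Unit G2: $84,600; Unit 5A: $128,500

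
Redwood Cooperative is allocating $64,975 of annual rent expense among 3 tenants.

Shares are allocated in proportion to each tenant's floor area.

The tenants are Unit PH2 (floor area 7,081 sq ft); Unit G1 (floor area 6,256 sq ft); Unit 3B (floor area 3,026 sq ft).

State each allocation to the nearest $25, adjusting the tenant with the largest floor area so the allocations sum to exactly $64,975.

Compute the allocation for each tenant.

Unit PH2: $28,100 · Unit G1: $24,850 · Unit 3B: $12,025

Floor area total: 16,363.
Unrounded shares: Unit PH2 7,081/16,363 × $64,975 = 28,117.58; Unit G1 6,256/16,363 × $64,975 = 24,841.63; Unit 3B 3,026/16,363 × $64,975 = 12,015.79.
After rounding ($25): Unit PH2 $28,125; Unit G1 $24,850; Unit 3B $12,025. Sum = $65,000.
Difference $64,975 − $65,000 = −$25 applied to largest floor area (Unit PH2): Unit PH2 becomes $28,100.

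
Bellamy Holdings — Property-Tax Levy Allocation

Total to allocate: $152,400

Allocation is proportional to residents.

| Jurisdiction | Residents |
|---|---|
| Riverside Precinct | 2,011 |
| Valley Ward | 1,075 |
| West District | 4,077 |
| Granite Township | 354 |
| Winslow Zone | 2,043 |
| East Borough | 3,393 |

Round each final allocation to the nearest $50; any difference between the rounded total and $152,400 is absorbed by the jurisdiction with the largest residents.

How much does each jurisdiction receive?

Total residents = 2,011 + 1,075 + 4,077 + 354 + 2,043 + 3,393 = 12,953.
Raw shares: Riverside Precinct 23,660.65; Valley Ward 12,648.04; West District 47,968.41; Granite Township 4,165.03; Winslow Zone 24,037.15; East Borough 39,920.73.
At nearest $50: Riverside Precinct $23,650; Valley Ward $12,650; West District $47,950; Granite Township $4,150; Winslow Zone $24,050; East Borough $39,900. Sum = $152,350.
Difference $152,400 − $152,350 = +$50 applied to largest residents (West District): West District becomes $48,000.

Riverside Precinct: $23,650 | Valley Ward: $12,650 | West District: $48,000 | Granite Township: $4,150 | Winslow Zone: $24,050 | East Borough: $39,900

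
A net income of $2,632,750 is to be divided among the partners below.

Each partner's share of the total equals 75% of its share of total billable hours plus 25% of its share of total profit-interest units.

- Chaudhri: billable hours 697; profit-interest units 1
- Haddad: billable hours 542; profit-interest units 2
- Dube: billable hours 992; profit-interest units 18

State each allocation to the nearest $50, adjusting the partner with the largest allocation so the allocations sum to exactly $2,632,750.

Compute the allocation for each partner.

Totals — billable hours 2,231, profit-interest units 21.
Composite weights (75% billable hours + 25% profit-interest units): Chaudhri 0.2462; Haddad 0.2060; Dube 0.5478.
Pro-rata amounts: Chaudhri 648,227.09; Haddad 542,385.50; Dube 1,442,137.41.
Rounded to nearest $50: Chaudhri $648,250; Haddad $542,400; Dube $1,442,150. Sum = $2,632,800.
Difference $2,632,750 − $2,632,800 = −$50 applied to largest allocation (Dube): Dube becomes $1,442,100.

Chaudhri: $648,250 · Haddad: $542,400 · Dube: $1,442,100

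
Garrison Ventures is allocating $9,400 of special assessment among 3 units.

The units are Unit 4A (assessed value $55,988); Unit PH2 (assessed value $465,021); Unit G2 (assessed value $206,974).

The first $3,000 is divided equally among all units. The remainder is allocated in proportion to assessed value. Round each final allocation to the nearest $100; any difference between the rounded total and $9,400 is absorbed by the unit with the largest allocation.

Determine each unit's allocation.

$3,000 shared equally gives $1,000 per unit.
Remainder $6,400 by assessed value (total 727,983): Unit 4A 492.21 → $500; Unit PH2 4,088.19 → $4,100; Unit G2 1,819.59 → $1,800.
Totals: Unit 4A $1,000 + $500 = $1,500; Unit PH2 $1,000 + $4,100 = $5,100; Unit G2 $1,000 + $1,800 = $2,800.

Unit 4A: $1,500; Unit PH2: $5,100; Unit G2: $2,800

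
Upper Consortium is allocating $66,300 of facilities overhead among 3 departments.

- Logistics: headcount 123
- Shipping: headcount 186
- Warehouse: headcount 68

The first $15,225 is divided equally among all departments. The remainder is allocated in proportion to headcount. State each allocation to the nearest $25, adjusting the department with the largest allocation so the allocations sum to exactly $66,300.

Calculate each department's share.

Logistics: $21,750; Shipping: $30,275; Warehouse: $14,275

Equal tier: $15,225 ÷ 3 = $5,075 apiece.
Remainder $51,075 by headcount (total 377): Logistics 16,663.73 → $16,675; Shipping 25,198.81 → $25,200; Warehouse 9,212.47 → $9,200.
Totals: Logistics $5,075 + $16,675 = $21,750; Shipping $5,075 + $25,200 = $30,275; Warehouse $5,075 + $9,200 = $14,275.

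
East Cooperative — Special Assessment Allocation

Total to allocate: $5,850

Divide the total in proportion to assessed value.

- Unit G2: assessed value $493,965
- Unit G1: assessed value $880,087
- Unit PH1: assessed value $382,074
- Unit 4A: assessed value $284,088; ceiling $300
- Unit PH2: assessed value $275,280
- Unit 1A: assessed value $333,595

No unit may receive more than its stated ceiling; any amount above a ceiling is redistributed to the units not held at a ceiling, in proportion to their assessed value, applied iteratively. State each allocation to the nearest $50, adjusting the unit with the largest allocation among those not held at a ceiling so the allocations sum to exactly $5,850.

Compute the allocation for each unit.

Sum of assessed value: 2,649,089.
Pro-rata shares before constraints: Unit G2 1,090.83; Unit G1 1,943.50; Unit PH1 843.74; Unit 4A 627.35; Unit PH2 607.90; Unit 1A 736.68.
Capped: Unit 4A ($300); residual $5,550 reallocated over remaining assessed value 2,365,001.
Shares after redistribution: Unit G2 1,159.20 → $1,150; Unit G1 2,065.32 → $2,050; Unit PH1 896.62 → $900; Unit PH2 646.01 → $650; Unit 1A 782.85 → $800.

Unit G2: $1,150; Unit G1: $2,050; Unit PH1: $900; Unit 4A: $300; Unit PH2: $650; Unit 1A: $800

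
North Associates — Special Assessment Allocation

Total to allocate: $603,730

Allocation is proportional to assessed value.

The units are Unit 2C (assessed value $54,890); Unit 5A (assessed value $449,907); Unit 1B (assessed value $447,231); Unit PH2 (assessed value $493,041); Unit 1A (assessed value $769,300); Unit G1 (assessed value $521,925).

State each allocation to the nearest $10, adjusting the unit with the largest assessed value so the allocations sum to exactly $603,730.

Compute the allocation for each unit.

Total assessed value = 2,736,294.
Unrounded shares: Unit 2C 54,890/2,736,294 × $603,730 = 12,110.81; Unit 5A 449,907/2,736,294 × $603,730 = 99,266.51; Unit 1B 447,231/2,736,294 × $603,730 = 98,676.08; Unit PH2 493,041/2,736,294 × $603,730 = 108,783.50; Unit 1A 769,300/2,736,294 × $603,730 = 169,736.69; Unit G1 521,925/2,736,294 × $603,730 = 115,156.41.
At nearest $10: Unit 2C $12,110; Unit 5A $99,270; Unit 1B $98,680; Unit PH2 $108,780; Unit 1A $169,740; Unit G1 $115,160. Sum = $603,740.
Difference $603,730 − $603,740 = −$10 applied to largest assessed value (Unit 1A): Unit 1A becomes $169,730.

Unit 2C: $12,110 · Unit 5A: $99,270 · Unit 1B: $98,680 · Unit PH2: $108,780 · Unit 1A: $169,730 · Unit G1: $115,160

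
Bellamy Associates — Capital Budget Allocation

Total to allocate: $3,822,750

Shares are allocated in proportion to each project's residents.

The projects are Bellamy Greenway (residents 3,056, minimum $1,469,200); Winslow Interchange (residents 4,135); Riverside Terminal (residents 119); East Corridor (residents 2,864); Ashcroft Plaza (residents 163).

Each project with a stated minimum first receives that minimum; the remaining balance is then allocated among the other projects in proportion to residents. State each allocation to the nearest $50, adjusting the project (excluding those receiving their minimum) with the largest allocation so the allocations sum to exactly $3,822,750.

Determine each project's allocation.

Bellamy Greenway: $1,469,200; Winslow Interchange: $1,336,650; Riverside Terminal: $38,450; East Corridor: $925,750; Ashcroft Plaza: $52,700

Guaranteed amounts: Bellamy Greenway $1,469,200. Balance $2,353,550.
Balance split over remaining residents 7,281: Winslow Interchange 1,336,619.87 → $1,336,600; Riverside Terminal 38,466.21 → $38,450; East Corridor 925,774.92 → $925,750; Ashcroft Plaza 52,689.01 → $52,700.
Rounding difference +$50 applied to Winslow Interchange → $1,336,650.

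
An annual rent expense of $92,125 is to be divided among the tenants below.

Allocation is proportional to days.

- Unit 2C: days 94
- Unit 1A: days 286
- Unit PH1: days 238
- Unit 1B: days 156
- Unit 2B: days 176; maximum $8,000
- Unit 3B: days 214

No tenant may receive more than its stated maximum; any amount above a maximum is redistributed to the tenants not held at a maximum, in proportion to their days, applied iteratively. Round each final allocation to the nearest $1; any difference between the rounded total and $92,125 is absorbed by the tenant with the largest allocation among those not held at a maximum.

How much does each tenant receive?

Sum of days: 1,164.
Pro-rata shares before constraints: Unit 2C 7,439.65; Unit 1A 22,635.52; Unit PH1 18,836.55; Unit 1B 12,346.65; Unit 2B 13,929.55; Unit 3B 16,937.07.
Cap binds for Unit 2B ($8,000); residual $84,125 reallocated over remaining days 988.
Shares after redistribution: Unit 2C 8,003.80 → $8,004; Unit 1A 24,351.97 → $24,352; Unit PH1 20,264.93 → $20,265; Unit 1B 13,282.89 → $13,283; Unit 3B 18,221.41 → $18,221.

Unit 2C: $8,004; Unit 1A: $24,352; Unit PH1: $20,265; Unit 1B: $13,283; Unit 2B: $8,000; Unit 3B: $18,221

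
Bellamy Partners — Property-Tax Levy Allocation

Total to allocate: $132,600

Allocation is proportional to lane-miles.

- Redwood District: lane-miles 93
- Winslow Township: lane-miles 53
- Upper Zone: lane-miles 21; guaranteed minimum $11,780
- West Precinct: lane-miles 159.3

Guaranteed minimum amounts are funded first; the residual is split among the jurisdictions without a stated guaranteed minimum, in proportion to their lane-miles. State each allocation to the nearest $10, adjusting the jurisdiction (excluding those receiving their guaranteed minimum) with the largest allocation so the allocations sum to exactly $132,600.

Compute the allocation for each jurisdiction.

Redwood District: $36,800; Winslow Township: $20,970; Upper Zone: $11,780; West Precinct: $63,050

Fund the minimums — Upper Zone $11,780. Remaining pool $120,820.
Remaining pool split over remaining lane-miles 305.3: Redwood District 36,804.00 → $36,800; Winslow Township 20,974.32 → $20,970; West Precinct 63,041.68 → $63,040.
Rounding difference +$10 applied to West Precinct → $63,050.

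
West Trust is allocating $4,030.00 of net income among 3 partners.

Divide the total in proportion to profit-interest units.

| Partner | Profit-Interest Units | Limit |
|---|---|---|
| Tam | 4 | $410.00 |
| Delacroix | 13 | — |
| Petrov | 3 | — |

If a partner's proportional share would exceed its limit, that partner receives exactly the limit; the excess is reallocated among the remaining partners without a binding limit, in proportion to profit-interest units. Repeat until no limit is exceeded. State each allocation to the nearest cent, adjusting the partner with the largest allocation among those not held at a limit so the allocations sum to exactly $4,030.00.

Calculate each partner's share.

Combined profit-interest units = 20.
Proportional shares (ignoring caps): Tam 806.0000; Delacroix 2,619.5000; Petrov 604.5000.
Cap binds for Tam ($410.00); residual $3,620.00 reallocated over remaining profit-interest units 16.
Shares after redistribution: Delacroix 2,941.2500 → $2,941.25; Petrov 678.7500 → $678.75.

Tam: $410.00 | Delacroix: $2,941.25 | Petrov: $678.75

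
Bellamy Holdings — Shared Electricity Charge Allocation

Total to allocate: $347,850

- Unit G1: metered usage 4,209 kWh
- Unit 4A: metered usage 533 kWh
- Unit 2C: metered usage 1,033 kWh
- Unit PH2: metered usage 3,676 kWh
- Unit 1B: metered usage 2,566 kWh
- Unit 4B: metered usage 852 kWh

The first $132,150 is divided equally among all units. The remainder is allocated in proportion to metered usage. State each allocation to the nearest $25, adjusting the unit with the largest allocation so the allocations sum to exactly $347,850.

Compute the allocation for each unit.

$132,150 shared equally gives $22,025 per unit.
Remainder $215,700 by metered usage (total 12,869): Unit G1 70,547.93 → $70,550; Unit 4A 8,933.72 → $8,925; Unit 2C 17,314.33 → $17,325; Unit PH2 61,614.20 → $61,625; Unit 1B 43,009.26 → $43,000; Unit 4B 14,280.55 → $14,275.
Totals: Unit G1 $22,025 + $70,550 = $92,575; Unit 4A $22,025 + $8,925 = $30,950; Unit 2C $22,025 + $17,325 = $39,350; Unit PH2 $22,025 + $61,625 = $83,650; Unit 1B $22,025 + $43,000 = $65,025; Unit 4B $22,025 + $14,275 = $36,300.

Unit G1: $92,575; Unit 4A: $30,950; Unit 2C: $39,350; Unit PH2: $83,650; Unit 1B: $65,025; Unit 4B: $36,300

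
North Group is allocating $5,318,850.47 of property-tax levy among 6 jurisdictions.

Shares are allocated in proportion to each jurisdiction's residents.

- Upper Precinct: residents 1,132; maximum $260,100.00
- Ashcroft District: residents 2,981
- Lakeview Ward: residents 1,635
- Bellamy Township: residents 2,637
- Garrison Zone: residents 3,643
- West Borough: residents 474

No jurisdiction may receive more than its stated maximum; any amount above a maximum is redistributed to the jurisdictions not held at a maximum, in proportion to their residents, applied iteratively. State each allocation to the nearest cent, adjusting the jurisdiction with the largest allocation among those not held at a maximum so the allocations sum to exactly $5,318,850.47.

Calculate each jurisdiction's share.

Sum of residents: 12,502.
Pro-rata shares before constraints: Upper Precinct 481,598.0429; Ashcroft District 1,268,236.5422; Lakeview Ward 695,594.3464; Bellamy Township 1,121,885.1935; Garrison Zone 1,549,877.8005; West Borough 201,658.5445.
Held at cap: Upper Precinct ($260,100.00); residual $5,058,750.47 reallocated over remaining residents 11,370.
Redistributed shares: Ashcroft District 1,326,309.1602 → $1,326,309.16; Lakeview Ward 727,445.6481 → $727,445.65; Bellamy Township 1,173,256.3755 → $1,173,256.38; Garrison Zone 1,620,846.7865 → $1,620,846.79; West Borough 210,892.4998 → $210,892.50.
Rounding difference −$0.01 applied to Garrison Zone → $1,620,846.78.

Upper Precinct: $260,100.00 · Ashcroft District: $1,326,309.16 · Lakeview Ward: $727,445.65 · Bellamy Township: $1,173,256.38 · Garrison Zone: $1,620,846.78 · West Borough: $210,892.50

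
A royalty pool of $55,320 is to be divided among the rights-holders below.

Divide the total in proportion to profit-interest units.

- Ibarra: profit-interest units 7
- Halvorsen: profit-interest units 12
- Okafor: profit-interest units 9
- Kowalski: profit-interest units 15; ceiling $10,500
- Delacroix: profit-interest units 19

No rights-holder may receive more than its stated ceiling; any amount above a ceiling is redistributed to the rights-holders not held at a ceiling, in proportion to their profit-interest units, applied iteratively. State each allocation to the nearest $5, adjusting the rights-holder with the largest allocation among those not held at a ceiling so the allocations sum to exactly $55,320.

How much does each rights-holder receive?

Ibarra: $6,675 | Halvorsen: $11,445 | Okafor: $8,585 | Kowalski: $10,500 | Delacroix: $18,115

Profit-interest units total: 62.
Unconstrained shares: Ibarra 6,245.81; Halvorsen 10,707.10; Okafor 8,030.32; Kowalski 13,383.87; Delacroix 16,952.90.
Cap binds for Kowalski ($10,500); balance $44,820 reallocated over remaining profit-interest units 47.
Remaining shares: Ibarra 6,675.32 → $6,675; Halvorsen 11,443.40 → $11,445; Okafor 8,582.55 → $8,585; Delacroix 18,118.72 → $18,120.
Rounding difference −$5 applied to Delacroix → $18,115.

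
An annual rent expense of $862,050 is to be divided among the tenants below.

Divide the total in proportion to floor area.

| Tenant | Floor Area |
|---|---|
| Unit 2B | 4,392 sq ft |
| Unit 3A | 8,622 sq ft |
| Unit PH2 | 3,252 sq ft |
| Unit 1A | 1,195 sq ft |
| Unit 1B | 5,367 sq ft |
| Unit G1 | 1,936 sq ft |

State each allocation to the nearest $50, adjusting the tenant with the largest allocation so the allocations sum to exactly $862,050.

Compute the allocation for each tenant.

Unit 2B: $152,900; Unit 3A: $300,100; Unit PH2: $113,200; Unit 1A: $41,600; Unit 1B: $186,850; Unit G1: $67,400

Total floor area = 24,764.
Proportional shares: Unit 2B 4,392/24,764 × $862,050 = 152,888.21; Unit 3A 8,622/24,764 × $862,050 = 300,137.10; Unit PH2 3,252/24,764 × $862,050 = 113,204.11; Unit 1A 1,195/24,764 × $862,050 = 41,598.68; Unit 1B 5,367/24,764 × $862,050 = 186,828.56; Unit G1 1,936/24,764 × $862,050 = 67,393.35.
At nearest $50: Unit 2B $152,900; Unit 3A $300,150; Unit PH2 $113,200; Unit 1A $41,600; Unit 1B $186,850; Unit G1 $67,400. Sum = $862,100.
Difference $862,050 − $862,100 = −$50 applied to largest allocation (Unit 3A): Unit 3A becomes $300,100.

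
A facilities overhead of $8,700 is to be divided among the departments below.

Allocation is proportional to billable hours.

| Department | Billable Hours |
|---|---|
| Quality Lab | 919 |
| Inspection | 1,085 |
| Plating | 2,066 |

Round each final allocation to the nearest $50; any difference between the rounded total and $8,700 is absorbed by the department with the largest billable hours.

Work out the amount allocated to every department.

Combined billable hours = 4,070.
Pro-rata amounts: Quality Lab 919/4,070 × $8,700 = 1,964.45; Inspection 1,085/4,070 × $8,700 = 2,319.29; Plating 2,066/4,070 × $8,700 = 4,416.27.
At nearest $50: Quality Lab $1,950; Inspection $2,300; Plating $4,400. Sum = $8,650.
Difference $8,700 − $8,650 = +$50 applied to largest billable hours (Plating): Plating becomes $4,450.

Quality Lab: $1,950 | Inspection: $2,300 | Plating: $4,450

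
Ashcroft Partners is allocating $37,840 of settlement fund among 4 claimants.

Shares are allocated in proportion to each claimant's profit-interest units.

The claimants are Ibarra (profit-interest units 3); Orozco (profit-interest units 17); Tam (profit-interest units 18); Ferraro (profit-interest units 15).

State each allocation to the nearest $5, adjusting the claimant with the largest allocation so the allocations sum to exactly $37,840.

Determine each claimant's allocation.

Ibarra: $2,140 · Orozco: $12,135 · Tam: $12,855 · Ferraro: $10,710

Profit-interest units total: 53.
Pro-rata amounts: Ibarra 3/53 × $37,840 = 2,141.89; Orozco 17/53 × $37,840 = 12,137.36; Tam 18/53 × $37,840 = 12,851.32; Ferraro 15/53 × $37,840 = 10,709.43.
Rounded to nearest $5: Ibarra $2,140; Orozco $12,135; Tam $12,850; Ferraro $10,710. Sum = $37,835.
Difference $37,840 − $37,835 = +$5 applied to largest allocation (Tam): Tam becomes $12,855.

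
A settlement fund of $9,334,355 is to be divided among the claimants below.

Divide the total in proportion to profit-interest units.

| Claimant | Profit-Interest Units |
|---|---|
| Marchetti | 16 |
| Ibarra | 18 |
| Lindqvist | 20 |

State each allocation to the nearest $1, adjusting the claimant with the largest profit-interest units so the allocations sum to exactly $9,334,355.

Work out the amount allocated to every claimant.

Marchetti: $2,765,735 · Ibarra: $3,111,452 · Lindqvist: $3,457,168

Combined profit-interest units = 16 + 18 + 20 = 54.
Unrounded shares: Marchetti 2,765,734.81; Ibarra 3,111,451.67; Lindqvist 3,457,168.52.
After rounding ($1): Marchetti $2,765,735; Ibarra $3,111,452; Lindqvist $3,457,169. Sum = $9,334,356.
Difference $9,334,355 − $9,334,356 = −$1 applied to largest profit-interest units (Lindqvist): Lindqvist becomes $3,457,168.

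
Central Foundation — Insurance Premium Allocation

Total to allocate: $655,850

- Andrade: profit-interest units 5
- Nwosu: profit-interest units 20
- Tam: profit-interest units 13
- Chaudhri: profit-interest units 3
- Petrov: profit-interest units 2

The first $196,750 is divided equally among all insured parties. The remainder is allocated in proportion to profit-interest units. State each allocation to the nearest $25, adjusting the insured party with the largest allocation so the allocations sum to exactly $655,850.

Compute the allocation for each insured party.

Andrade: $92,725 · Nwosu: $252,900 · Tam: $178,150 · Chaudhri: $71,375 · Petrov: $60,700

First tranche $196,750 split equally: $39,350 each.
Remainder $459,100 by profit-interest units (total 43): Andrade 53,383.72 → $53,375; Nwosu 213,534.88 → $213,525; Tam 138,797.67 → $138,800; Chaudhri 32,030.23 → $32,025; Petrov 21,353.49 → $21,350.
Rounding difference +$25 on remainder applied to Nwosu.
Totals: Andrade $39,350 + $53,375 = $92,725; Nwosu $39,350 + $213,550 = $252,900; Tam $39,350 + $138,800 = $178,150; Chaudhri $39,350 + $32,025 = $71,375; Petrov $39,350 + $21,350 = $60,700.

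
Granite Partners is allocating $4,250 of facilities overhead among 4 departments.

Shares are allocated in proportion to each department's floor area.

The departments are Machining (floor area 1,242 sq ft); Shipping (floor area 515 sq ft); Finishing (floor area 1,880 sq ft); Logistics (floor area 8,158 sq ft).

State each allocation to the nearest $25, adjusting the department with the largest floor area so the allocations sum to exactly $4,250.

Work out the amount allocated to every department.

Machining: $450 | Shipping: $175 | Finishing: $675 | Logistics: $2,950

Floor area total: 1,242 + 515 + 1,880 + 8,158 = 11,795.
Proportional shares: Machining 447.52; Shipping 185.57; Finishing 677.41; Logistics 2,939.51.
Rounded to nearest $25: Machining $450; Shipping $175; Finishing $675; Logistics $2,950. Sum = $4,250.
Rounded total matches; no reconciliation needed.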